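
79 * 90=7110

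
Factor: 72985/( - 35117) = -5^1*11^1*1327^1*35117^( - 1)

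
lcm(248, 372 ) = 744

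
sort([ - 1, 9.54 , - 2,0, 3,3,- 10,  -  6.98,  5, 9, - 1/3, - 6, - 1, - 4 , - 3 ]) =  [ - 10,  -  6.98, - 6, - 4,-3, - 2, - 1,-1, - 1/3, 0 , 3,3, 5, 9 , 9.54]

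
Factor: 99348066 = 2^1*3^3*443^1*4153^1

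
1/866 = 1/866 = 0.00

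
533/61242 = 533/61242 = 0.01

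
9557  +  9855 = 19412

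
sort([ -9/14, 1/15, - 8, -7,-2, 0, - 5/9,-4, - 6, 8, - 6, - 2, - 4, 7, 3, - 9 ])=[-9, - 8,-7, -6, - 6,  -  4,-4, - 2,-2, - 9/14, - 5/9, 0, 1/15, 3,7, 8]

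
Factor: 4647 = 3^1*1549^1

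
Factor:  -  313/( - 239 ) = 239^( - 1 )*313^1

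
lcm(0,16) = 0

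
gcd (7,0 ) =7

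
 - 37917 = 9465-47382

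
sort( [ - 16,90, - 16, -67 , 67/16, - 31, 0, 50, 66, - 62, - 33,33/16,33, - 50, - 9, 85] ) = [ - 67, - 62, - 50, - 33, - 31,- 16, - 16, - 9,0,33/16, 67/16  ,  33, 50,66,85 , 90 ]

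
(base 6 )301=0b1101101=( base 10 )109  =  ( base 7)214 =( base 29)3m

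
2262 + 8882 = 11144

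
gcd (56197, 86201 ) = 1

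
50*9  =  450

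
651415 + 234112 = 885527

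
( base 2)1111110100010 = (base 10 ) 8098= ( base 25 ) cnn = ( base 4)1332202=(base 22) GG2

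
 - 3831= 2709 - 6540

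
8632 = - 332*( - 26 )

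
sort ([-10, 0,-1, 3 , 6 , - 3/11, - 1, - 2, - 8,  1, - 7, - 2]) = [ - 10, - 8,-7, - 2, - 2  , - 1 ,- 1, - 3/11,0 , 1, 3,6 ] 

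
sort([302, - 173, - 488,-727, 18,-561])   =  [ - 727, - 561 , - 488,-173,18, 302]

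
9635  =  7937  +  1698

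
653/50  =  13 + 3/50 = 13.06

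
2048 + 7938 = 9986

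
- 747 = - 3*249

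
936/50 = 18 + 18/25=18.72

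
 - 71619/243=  - 295 + 22/81 =- 294.73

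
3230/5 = 646 = 646.00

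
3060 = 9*340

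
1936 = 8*242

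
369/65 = 369/65=5.68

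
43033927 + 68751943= 111785870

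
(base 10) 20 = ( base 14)16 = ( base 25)k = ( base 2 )10100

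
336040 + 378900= 714940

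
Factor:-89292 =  - 2^2*3^1 * 7^1*1063^1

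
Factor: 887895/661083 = 3^2*5^1*6577^1*220361^( - 1) = 295965/220361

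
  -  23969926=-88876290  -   - 64906364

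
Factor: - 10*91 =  - 2^1 * 5^1*7^1* 13^1 = -910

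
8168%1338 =140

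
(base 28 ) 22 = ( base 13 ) 46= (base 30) 1s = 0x3A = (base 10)58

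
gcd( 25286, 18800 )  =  94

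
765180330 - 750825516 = 14354814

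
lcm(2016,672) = 2016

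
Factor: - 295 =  - 5^1* 59^1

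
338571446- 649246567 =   -  310675121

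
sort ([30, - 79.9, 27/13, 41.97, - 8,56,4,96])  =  [-79.9,-8,  27/13,4,30 , 41.97,56,  96]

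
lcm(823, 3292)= 3292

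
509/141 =3 + 86/141  =  3.61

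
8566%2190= 1996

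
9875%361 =128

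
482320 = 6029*80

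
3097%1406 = 285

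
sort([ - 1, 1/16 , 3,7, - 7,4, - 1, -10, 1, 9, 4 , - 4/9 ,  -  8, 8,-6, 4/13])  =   [-10, - 8, - 7,- 6, - 1 , - 1, - 4/9, 1/16,4/13, 1, 3, 4, 4, 7,8,  9 ]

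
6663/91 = 6663/91 = 73.22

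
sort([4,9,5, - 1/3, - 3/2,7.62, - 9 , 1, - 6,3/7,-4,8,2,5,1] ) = [ - 9, - 6, - 4,  -  3/2, - 1/3, 3/7,1,1, 2,4,5,5, 7.62, 8, 9]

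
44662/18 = 22331/9 = 2481.22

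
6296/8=787  =  787.00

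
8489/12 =8489/12 =707.42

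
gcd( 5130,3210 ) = 30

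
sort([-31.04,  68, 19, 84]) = [-31.04, 19, 68, 84]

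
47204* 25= 1180100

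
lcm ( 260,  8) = 520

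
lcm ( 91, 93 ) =8463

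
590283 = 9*65587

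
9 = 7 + 2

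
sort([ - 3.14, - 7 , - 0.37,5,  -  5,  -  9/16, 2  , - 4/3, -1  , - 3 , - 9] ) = [ - 9, - 7, -5, -3.14, - 3,-4/3, - 1, - 9/16, - 0.37,2, 5] 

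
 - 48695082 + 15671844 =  - 33023238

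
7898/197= 7898/197 = 40.09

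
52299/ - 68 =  - 770 + 61/68 = - 769.10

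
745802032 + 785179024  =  1530981056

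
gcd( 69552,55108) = 92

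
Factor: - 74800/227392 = - 2^( - 2 )*5^2 * 19^( - 1 ) = - 25/76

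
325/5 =65 =65.00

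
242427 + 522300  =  764727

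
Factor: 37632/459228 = 64/781 = 2^6*11^( - 1)*71^(  -  1) 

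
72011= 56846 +15165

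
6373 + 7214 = 13587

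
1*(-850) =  - 850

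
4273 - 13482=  - 9209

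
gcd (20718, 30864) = 6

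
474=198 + 276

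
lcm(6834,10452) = 177684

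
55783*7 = 390481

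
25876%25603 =273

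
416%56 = 24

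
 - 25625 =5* (  -  5125)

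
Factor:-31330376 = - 2^3*7^1  *  11^1*181^1 * 281^1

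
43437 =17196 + 26241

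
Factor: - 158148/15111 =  - 764/73  =  - 2^2*73^( - 1 )*191^1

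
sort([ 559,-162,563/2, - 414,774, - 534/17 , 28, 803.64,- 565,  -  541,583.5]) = [ - 565,  -  541 ,-414,- 162,  -  534/17,28, 563/2,559,583.5,774,803.64]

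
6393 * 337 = 2154441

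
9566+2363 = 11929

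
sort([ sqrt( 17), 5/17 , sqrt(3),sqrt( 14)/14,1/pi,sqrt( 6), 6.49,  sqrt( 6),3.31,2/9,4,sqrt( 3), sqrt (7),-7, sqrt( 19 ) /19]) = [-7,2/9, sqrt( 19 ) /19,sqrt(14) /14, 5/17,1/pi, sqrt( 3 ), sqrt( 3 ),sqrt ( 6),sqrt ( 6),sqrt( 7),3.31, 4,sqrt( 17 ),6.49]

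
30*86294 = 2588820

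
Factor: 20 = 2^2 * 5^1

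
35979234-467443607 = -431464373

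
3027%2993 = 34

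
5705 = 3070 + 2635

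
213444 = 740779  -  527335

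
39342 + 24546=63888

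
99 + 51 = 150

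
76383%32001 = 12381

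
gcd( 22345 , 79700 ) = 5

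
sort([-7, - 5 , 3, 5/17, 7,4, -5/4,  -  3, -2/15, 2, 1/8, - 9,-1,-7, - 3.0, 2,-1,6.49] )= [ - 9,  -  7, - 7,  -  5, - 3,-3.0,-5/4, - 1, - 1,  -  2/15, 1/8, 5/17,  2, 2,3, 4, 6.49, 7]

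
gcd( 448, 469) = 7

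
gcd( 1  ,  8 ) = 1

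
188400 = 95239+93161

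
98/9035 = 98/9035 = 0.01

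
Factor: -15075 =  - 3^2*5^2 * 67^1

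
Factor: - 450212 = -2^2*7^2*2297^1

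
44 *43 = 1892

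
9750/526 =4875/263 = 18.54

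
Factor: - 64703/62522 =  - 2^( - 1)*43^( - 1)*89^1 = -89/86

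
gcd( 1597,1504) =1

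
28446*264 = 7509744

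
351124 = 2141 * 164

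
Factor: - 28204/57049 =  - 2^2*11^1*89^( - 1) = - 44/89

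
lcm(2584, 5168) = 5168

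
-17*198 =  - 3366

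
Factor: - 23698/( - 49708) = 41/86 = 2^ (-1)*41^1*43^(- 1)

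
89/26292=89/26292 = 0.00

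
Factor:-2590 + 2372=-218 =-2^1*109^1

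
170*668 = 113560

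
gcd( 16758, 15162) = 798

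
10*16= 160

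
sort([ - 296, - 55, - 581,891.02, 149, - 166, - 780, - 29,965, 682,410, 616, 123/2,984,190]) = [-780 ,  -  581, - 296, - 166, - 55, - 29,123/2, 149,190,410, 616,682,891.02, 965,984 ]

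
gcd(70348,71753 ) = 1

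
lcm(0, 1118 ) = 0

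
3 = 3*1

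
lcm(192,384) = 384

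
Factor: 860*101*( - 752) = -2^6*5^1*43^1 * 47^1*101^1 = - 65318720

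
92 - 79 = 13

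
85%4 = 1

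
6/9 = 2/3 = 0.67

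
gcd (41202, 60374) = 2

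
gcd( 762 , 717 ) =3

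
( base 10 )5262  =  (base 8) 12216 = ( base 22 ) AJ4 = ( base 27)75O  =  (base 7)21225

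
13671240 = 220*62142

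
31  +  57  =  88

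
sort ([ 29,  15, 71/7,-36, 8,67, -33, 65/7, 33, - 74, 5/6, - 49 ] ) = [ - 74,-49 ,-36, - 33,5/6, 8, 65/7, 71/7, 15, 29, 33, 67 ] 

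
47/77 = 47/77 = 0.61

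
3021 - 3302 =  - 281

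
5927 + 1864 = 7791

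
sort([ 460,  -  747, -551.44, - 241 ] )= [  -  747,-551.44, - 241, 460 ] 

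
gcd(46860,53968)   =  4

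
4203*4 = 16812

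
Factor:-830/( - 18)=3^ ( - 2)*5^1*83^1 = 415/9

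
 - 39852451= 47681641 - 87534092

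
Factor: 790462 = 2^1*395231^1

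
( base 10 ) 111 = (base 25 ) 4B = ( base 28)3r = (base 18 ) 63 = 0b1101111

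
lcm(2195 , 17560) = 17560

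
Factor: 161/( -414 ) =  - 2^( - 1)*3^( -2)*7^1 = -7/18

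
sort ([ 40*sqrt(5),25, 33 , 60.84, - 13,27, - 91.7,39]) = [-91.7, - 13,25,27, 33, 39  ,  60.84,  40* sqrt( 5)]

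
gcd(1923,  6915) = 3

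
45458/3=15152+2/3 = 15152.67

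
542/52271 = 542/52271 = 0.01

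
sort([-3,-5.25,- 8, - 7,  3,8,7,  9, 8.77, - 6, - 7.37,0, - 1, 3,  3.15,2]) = [ - 8, - 7.37, - 7, - 6,  -  5.25, - 3, - 1,0,2, 3,3,3.15,7,8, 8.77,9 ]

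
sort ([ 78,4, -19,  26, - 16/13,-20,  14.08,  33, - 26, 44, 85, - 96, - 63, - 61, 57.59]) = [ -96, - 63,-61 , - 26, - 20, - 19, - 16/13,4,  14.08, 26, 33,  44 , 57.59,78,85 ] 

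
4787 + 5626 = 10413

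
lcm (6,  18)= 18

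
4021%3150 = 871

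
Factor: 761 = 761^1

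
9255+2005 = 11260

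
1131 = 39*29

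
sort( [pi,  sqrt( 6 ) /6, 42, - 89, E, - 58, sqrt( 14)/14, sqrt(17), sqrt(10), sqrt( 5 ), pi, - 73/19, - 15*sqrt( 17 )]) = [ - 89, - 15* sqrt( 17 ), - 58, - 73/19, sqrt( 14 ) /14,sqrt( 6) /6, sqrt(5 ), E,  pi, pi,sqrt( 10 ),  sqrt( 17 ),42] 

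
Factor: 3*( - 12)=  - 36 = -  2^2*3^2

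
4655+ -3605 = 1050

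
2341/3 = 780 + 1/3 = 780.33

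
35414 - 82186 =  - 46772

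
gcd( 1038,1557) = 519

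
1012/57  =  17+ 43/57 = 17.75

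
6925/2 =6925/2 =3462.50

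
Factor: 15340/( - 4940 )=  - 59/19 = - 19^( - 1)*59^1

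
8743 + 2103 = 10846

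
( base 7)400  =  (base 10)196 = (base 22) 8k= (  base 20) 9g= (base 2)11000100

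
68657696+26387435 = 95045131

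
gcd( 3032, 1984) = 8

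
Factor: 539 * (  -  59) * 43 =  -  7^2 * 11^1 * 43^1*59^1 = - 1367443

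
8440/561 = 15  +  25/561 = 15.04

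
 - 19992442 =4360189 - 24352631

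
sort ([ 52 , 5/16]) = [5/16,52 ] 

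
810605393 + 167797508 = 978402901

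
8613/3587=2 + 1439/3587 = 2.40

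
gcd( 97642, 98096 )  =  2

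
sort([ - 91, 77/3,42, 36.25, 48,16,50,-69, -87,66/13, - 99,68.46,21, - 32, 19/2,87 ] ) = [ - 99, - 91, - 87,- 69,- 32, 66/13,19/2,16, 21,77/3,  36.25,42,48, 50, 68.46,87]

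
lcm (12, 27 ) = 108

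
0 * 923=0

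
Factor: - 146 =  - 2^1*73^1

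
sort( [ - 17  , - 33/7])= [ - 17,-33/7 ] 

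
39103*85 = 3323755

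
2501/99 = 2501/99 =25.26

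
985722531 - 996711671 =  - 10989140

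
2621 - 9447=  -  6826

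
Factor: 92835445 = 5^1 *103^1 * 180263^1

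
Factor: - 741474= - 2^1*3^4*23^1*199^1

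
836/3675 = 836/3675=0.23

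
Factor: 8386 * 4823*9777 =395437393806= 2^1*3^1  *  7^2*13^1*53^1 * 599^1*3259^1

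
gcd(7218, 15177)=3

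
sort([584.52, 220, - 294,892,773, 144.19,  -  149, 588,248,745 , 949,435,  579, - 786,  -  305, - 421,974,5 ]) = [  -  786 , - 421, - 305,  -  294, - 149, 5,  144.19, 220,248,435,  579,584.52,588,745, 773,892,  949, 974 ]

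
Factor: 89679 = 3^1*167^1*179^1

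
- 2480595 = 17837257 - 20317852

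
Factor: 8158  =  2^1 * 4079^1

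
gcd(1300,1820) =260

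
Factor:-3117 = -3^1*1039^1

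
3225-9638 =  - 6413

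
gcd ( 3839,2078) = 1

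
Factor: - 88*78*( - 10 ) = 2^5 *3^1*5^1*11^1*13^1  =  68640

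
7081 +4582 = 11663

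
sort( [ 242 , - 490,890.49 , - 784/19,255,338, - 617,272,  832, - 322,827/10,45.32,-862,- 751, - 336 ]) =[-862, - 751, - 617, - 490, - 336, - 322, - 784/19, 45.32 , 827/10,  242, 255,272, 338 , 832, 890.49] 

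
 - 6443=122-6565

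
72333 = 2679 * 27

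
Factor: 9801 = 3^4*11^2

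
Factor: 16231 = 16231^1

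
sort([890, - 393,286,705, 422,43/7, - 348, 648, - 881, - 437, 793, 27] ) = [ - 881, - 437, - 393 ,-348,43/7,27, 286, 422, 648,  705,793,890] 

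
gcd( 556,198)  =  2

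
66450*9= 598050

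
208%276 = 208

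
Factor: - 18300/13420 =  - 3^1*5^1 * 11^( - 1 ) = - 15/11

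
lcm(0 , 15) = 0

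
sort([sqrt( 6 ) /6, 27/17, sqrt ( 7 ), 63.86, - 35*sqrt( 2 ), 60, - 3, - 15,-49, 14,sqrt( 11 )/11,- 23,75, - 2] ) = [-35*sqrt(2 ), - 49, - 23, - 15, - 3,  -  2, sqrt( 11 ) /11, sqrt( 6 ) /6 , 27/17,sqrt( 7 ),14, 60,63.86 , 75]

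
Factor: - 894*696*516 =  - 2^6*3^3*29^1* 43^1*149^1 =- 321067584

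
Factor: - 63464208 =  - 2^4*3^1*1322171^1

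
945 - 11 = 934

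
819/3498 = 273/1166 = 0.23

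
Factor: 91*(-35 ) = -3185 = - 5^1* 7^2*13^1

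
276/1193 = 276/1193 = 0.23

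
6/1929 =2/643 = 0.00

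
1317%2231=1317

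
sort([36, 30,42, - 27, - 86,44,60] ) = [ - 86 , - 27,30,36, 42,44, 60] 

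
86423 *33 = 2851959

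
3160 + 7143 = 10303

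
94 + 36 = 130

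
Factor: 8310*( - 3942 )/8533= - 2^2*3^4*5^1 * 7^(  -  1)*23^(-1) * 53^( - 1)*73^1*277^1 = - 32758020/8533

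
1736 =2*868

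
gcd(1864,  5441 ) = 1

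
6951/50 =139+1/50 = 139.02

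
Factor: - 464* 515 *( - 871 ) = 2^4 * 5^1 * 13^1*29^1 * 67^1 * 103^1 = 208134160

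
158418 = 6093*26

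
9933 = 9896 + 37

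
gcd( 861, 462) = 21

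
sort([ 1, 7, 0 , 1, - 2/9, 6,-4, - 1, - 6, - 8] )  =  [ - 8, - 6, - 4, - 1, - 2/9,0, 1 , 1 , 6, 7]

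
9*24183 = 217647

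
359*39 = 14001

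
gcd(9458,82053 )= 1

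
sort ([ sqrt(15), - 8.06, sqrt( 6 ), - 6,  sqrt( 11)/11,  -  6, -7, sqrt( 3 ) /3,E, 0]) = [ - 8.06, - 7, - 6, - 6, 0,  sqrt (11 ) /11, sqrt( 3)/3, sqrt(6),E, sqrt ( 15)]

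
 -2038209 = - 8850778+6812569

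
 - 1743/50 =  -  35 + 7/50 =- 34.86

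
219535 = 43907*5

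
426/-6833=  - 426/6833 = -0.06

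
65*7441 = 483665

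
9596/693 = 13 + 587/693 = 13.85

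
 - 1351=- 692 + -659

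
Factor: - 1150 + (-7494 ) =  - 2^2*2161^1= - 8644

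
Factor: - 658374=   -  2^1*3^1*197^1*557^1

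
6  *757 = 4542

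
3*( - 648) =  - 1944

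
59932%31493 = 28439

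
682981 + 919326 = 1602307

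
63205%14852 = 3797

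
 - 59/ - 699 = 59/699 = 0.08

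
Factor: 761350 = 2^1*5^2*15227^1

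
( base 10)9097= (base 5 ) 242342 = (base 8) 21611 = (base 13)41AA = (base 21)KD4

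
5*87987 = 439935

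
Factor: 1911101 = 1911101^1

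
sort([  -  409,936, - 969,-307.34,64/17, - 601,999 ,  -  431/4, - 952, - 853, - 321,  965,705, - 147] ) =[ - 969,-952, - 853, - 601 , - 409, - 321,-307.34,-147, - 431/4,64/17,705, 936,965,999] 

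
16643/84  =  198 +11/84 = 198.13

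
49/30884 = 7/4412 = 0.00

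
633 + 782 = 1415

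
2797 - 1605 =1192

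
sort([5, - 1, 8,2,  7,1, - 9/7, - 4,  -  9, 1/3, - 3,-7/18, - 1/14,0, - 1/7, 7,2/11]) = [-9, - 4, - 3, - 9/7, - 1,  -  7/18, - 1/7, - 1/14, 0,2/11, 1/3,1,2  ,  5, 7,  7,8 ] 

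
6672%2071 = 459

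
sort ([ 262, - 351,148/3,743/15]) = [ - 351,148/3,743/15, 262 ] 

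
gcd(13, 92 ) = 1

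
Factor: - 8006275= - 5^2*41^1*73^1*107^1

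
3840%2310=1530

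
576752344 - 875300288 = -298547944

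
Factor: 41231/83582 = 2^(-1)*23^(- 2)*79^ ( - 1 )*41231^1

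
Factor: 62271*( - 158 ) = -2^1*3^2*11^1 * 17^1*37^1*79^1 = - 9838818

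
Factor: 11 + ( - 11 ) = 0^1 = 0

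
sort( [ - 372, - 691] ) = [ - 691 ,-372]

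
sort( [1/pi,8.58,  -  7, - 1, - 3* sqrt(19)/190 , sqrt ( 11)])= [ - 7, - 1,  -  3*sqrt ( 19)/190, 1/pi, sqrt(11),8.58]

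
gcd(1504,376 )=376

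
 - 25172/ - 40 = 6293/10  =  629.30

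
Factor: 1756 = 2^2 * 439^1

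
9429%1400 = 1029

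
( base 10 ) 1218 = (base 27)1I3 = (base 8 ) 2302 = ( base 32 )162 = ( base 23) 26M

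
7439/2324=3 + 467/2324 = 3.20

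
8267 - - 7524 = 15791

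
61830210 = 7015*8814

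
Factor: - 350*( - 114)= 2^2*3^1*5^2 * 7^1*19^1 = 39900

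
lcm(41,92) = 3772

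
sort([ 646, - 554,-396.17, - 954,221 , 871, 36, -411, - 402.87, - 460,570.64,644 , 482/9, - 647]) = [ - 954, - 647,- 554,- 460, - 411, - 402.87 , - 396.17, 36,482/9,221, 570.64, 644, 646, 871 ]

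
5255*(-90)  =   - 472950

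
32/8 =4=4.00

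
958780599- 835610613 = 123169986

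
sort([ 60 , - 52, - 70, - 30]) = [ - 70, - 52, - 30, 60 ] 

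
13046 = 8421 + 4625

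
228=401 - 173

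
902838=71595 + 831243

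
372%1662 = 372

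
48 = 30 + 18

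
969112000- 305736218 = 663375782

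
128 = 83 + 45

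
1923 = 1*1923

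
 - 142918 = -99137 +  - 43781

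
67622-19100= 48522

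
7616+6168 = 13784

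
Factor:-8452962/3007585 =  - 2^1 * 3^2*5^ (  -  1)*73^1 * 919^1* 85931^(- 1) = -  1207566/429655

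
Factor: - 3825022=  - 2^1 * 43^1*79^1 * 563^1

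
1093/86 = 12+61/86= 12.71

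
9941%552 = 5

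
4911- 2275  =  2636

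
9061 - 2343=6718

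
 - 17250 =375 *( - 46)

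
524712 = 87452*6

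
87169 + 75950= 163119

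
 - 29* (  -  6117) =177393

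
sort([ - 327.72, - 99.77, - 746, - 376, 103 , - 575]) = [-746, - 575,-376, - 327.72, - 99.77,103 ] 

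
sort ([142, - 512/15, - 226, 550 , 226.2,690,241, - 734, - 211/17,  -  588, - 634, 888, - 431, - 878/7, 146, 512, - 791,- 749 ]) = [ - 791, - 749, - 734 , - 634 , - 588, - 431, - 226, - 878/7, - 512/15,-211/17  ,  142,146,226.2,  241, 512, 550, 690,888 ]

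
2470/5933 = 2470/5933 = 0.42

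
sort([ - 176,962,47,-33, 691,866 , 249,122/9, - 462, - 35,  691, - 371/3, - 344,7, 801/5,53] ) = [ - 462, - 344, - 176, - 371/3, - 35, - 33, 7,122/9, 47,53, 801/5 , 249,691,691,866, 962] 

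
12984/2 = 6492 = 6492.00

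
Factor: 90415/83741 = 5^1*7^ ( - 2 )*13^2*107^1*1709^ (  -  1 ) 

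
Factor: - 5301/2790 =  - 2^( - 1 )*5^( - 1)*19^1=- 19/10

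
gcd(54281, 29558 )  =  1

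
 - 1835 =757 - 2592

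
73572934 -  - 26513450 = 100086384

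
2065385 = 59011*35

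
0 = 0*260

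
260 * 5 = 1300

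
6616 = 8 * 827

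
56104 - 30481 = 25623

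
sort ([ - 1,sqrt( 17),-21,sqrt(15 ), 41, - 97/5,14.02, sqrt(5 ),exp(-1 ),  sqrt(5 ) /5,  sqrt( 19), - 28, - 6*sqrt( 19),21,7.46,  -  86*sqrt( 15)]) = [ - 86 * sqrt(15), - 28,-6*sqrt( 19), - 21 , - 97/5,  -  1 , exp( - 1 ), sqrt(5 )/5,sqrt(5),sqrt (15),sqrt(17),sqrt(19),7.46,14.02,21,41]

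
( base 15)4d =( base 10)73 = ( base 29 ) 2F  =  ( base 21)3a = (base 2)1001001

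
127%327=127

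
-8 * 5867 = -46936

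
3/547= 3/547= 0.01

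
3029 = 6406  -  3377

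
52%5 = 2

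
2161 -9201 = - 7040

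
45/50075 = 9/10015 = 0.00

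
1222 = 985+237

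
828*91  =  75348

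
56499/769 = 56499/769 = 73.47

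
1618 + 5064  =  6682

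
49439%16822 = 15795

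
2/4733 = 2/4733 = 0.00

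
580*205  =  118900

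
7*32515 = 227605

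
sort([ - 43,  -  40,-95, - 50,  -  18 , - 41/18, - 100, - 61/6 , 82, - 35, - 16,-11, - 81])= [ - 100,-95, - 81, - 50, - 43,-40, - 35,  -  18,- 16, - 11, - 61/6, - 41/18 , 82]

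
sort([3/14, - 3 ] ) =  [ - 3,3/14]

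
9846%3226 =168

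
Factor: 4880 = 2^4*5^1*61^1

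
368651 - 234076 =134575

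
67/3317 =67/3317 = 0.02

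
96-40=56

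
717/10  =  717/10 = 71.70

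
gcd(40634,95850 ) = 2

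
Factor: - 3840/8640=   -  2^2*3^( - 2) = - 4/9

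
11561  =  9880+1681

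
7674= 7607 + 67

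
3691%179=111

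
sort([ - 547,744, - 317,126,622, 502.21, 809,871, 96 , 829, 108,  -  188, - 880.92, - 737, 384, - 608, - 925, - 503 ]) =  [ - 925, - 880.92, - 737,  -  608,-547, - 503, - 317 , - 188, 96, 108, 126, 384,502.21,622, 744,809, 829, 871]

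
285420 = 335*852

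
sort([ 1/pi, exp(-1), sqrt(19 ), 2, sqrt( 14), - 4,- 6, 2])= [ - 6,-4, 1/pi, exp( - 1 ),2,2,sqrt( 14) , sqrt ( 19)]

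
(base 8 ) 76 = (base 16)3E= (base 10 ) 62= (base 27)28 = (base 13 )4A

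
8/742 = 4/371 = 0.01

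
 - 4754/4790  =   - 2377/2395 = - 0.99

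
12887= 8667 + 4220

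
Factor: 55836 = 2^2*3^3 * 11^1 * 47^1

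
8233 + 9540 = 17773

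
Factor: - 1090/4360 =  - 2^( - 2) = - 1/4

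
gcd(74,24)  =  2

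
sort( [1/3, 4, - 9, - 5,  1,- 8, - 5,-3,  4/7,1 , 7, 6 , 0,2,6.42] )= [-9, - 8,  -  5,-5, - 3,  0, 1/3,4/7, 1,  1,  2,4,6, 6.42,7]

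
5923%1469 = 47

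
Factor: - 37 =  -37^1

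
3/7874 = 3/7874 = 0.00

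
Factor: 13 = 13^1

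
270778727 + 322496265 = 593274992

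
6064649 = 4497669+1566980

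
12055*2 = 24110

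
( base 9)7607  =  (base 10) 5596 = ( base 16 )15dc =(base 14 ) 207A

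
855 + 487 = 1342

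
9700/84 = 115 + 10/21 = 115.48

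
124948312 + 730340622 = 855288934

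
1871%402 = 263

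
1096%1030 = 66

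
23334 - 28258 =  - 4924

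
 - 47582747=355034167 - 402616914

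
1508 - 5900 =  - 4392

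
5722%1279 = 606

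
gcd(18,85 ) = 1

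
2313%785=743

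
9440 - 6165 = 3275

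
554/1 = 554  =  554.00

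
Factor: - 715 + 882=167^1 = 167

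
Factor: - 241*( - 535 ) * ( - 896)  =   - 2^7*5^1*7^1*107^1*241^1 = - 115525760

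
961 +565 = 1526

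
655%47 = 44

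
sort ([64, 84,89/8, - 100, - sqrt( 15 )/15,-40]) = [ - 100, - 40, - sqrt( 15)/15,  89/8, 64,84]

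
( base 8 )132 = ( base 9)110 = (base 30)30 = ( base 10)90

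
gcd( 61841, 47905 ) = 871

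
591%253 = 85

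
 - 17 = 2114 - 2131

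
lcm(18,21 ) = 126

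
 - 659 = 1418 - 2077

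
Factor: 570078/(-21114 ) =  - 3^3 = - 27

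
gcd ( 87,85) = 1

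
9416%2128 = 904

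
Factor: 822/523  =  2^1*3^1*137^1*523^ ( - 1 )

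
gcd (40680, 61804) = 4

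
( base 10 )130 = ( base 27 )4m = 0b10000010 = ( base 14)94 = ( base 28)4I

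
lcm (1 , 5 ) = 5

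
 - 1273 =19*( - 67)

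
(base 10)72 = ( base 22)36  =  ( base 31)2A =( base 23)33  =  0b1001000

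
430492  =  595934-165442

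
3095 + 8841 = 11936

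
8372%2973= 2426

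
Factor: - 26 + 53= 27 =3^3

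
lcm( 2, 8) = 8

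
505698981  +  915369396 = 1421068377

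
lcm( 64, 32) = 64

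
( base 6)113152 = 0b10011000111100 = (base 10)9788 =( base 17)1GED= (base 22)K4K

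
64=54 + 10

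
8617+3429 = 12046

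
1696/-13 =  - 1696/13 =- 130.46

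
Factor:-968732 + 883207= -5^2*11^1*311^1 = - 85525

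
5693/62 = 5693/62 =91.82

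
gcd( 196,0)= 196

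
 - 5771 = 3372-9143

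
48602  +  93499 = 142101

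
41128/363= 113 + 109/363=113.30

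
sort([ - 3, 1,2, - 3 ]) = [ - 3, - 3,1,2]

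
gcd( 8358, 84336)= 42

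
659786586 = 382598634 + 277187952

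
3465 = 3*1155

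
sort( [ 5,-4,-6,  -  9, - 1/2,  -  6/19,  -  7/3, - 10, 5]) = [ - 10 ,-9,  -  6,-4, -7/3,  -  1/2, - 6/19, 5, 5]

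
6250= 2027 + 4223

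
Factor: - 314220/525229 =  - 2^2*3^1*5^1*433^( - 1)*1213^ ( - 1 )*5237^1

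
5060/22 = 230 = 230.00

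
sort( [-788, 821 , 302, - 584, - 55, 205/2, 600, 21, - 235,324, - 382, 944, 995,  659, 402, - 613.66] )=[ - 788,  -  613.66, - 584 , - 382,  -  235 , - 55, 21, 205/2, 302, 324, 402 , 600, 659, 821,  944,995 ] 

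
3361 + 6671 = 10032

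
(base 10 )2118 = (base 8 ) 4106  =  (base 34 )1SA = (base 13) C6C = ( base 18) 69C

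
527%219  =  89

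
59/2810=59/2810 = 0.02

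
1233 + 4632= 5865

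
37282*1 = 37282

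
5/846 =5/846 = 0.01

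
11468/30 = 382+ 4/15 = 382.27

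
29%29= 0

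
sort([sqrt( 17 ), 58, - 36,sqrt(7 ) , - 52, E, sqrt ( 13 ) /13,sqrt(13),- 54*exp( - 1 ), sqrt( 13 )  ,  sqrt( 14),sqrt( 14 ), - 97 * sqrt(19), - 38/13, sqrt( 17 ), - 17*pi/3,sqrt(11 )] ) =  [ - 97*sqrt( 19 ), - 52, - 36, - 54 * exp(-1), - 17 * pi/3, - 38/13, sqrt( 13) /13, sqrt( 7 ),  E,  sqrt( 11),sqrt( 13), sqrt( 13 ) , sqrt( 14),sqrt( 14 ), sqrt( 17), sqrt( 17),  58 ] 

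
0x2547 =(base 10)9543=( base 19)1785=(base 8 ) 22507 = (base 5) 301133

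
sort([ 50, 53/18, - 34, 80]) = [ - 34, 53/18,50, 80] 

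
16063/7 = 16063/7 = 2294.71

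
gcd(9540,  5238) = 18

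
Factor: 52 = 2^2*13^1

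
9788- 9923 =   -  135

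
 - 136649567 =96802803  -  233452370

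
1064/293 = 3 + 185/293  =  3.63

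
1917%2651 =1917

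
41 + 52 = 93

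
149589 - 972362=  - 822773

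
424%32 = 8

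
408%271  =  137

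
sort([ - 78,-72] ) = [ - 78, - 72]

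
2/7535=2/7535 = 0.00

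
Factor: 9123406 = 2^1*59^1*77317^1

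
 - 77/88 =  - 7/8=- 0.88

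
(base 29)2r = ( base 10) 85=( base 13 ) 67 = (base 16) 55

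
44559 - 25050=19509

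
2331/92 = 2331/92= 25.34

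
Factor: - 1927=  - 41^1 * 47^1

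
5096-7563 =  - 2467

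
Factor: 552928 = 2^5 *37^1  *  467^1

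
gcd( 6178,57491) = 1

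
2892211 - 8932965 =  - 6040754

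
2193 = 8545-6352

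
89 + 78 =167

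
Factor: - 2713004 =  - 2^2 * 7^1*96893^1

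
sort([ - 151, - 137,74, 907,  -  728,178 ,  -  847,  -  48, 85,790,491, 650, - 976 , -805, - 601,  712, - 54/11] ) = [ - 976, - 847, - 805,  -  728, - 601,-151, - 137, - 48, - 54/11, 74, 85 , 178  ,  491, 650,712, 790,  907] 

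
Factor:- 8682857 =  - 41^1*211777^1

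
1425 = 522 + 903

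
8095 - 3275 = 4820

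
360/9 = 40 = 40.00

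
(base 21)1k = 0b101001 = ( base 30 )1B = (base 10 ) 41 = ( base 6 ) 105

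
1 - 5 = -4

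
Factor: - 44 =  -2^2*11^1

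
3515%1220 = 1075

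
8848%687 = 604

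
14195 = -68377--82572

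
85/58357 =85/58357 = 0.00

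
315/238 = 1  +  11/34 = 1.32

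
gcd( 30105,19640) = 5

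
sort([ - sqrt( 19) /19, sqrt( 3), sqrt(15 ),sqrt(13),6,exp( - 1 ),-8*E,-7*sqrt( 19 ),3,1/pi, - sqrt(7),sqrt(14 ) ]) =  [  -  7*sqrt(19), - 8*E , - sqrt( 7),  -  sqrt(  19)/19, 1/pi,exp( - 1), sqrt( 3),3, sqrt (13),sqrt(14 )  ,  sqrt( 15), 6] 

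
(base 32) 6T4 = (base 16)1ba4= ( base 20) hdg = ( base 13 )32B4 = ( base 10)7076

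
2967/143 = 20 + 107/143 = 20.75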